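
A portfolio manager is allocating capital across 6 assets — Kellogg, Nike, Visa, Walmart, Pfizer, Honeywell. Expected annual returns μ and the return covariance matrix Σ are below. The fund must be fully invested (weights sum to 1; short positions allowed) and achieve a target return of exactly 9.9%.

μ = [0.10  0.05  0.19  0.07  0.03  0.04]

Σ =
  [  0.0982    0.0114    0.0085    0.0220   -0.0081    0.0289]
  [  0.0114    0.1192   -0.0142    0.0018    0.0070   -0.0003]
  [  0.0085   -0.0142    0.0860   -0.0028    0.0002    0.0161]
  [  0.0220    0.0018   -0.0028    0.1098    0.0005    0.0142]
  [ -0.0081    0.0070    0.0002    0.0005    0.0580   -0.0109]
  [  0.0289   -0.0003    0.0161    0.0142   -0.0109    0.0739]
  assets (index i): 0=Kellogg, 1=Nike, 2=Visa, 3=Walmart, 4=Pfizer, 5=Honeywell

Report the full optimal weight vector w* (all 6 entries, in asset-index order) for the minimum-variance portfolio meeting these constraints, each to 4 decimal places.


u=Σ⁻¹μ = [0.7480  0.5846  2.3035  0.5720  0.4839  -0.2893]
v=Σ⁻¹𝟙 = [5.2463  7.9634  10.5953  6.7254  18.9300  10.7040]
a=μᵀu=0.584687  b=𝟙ᵀu=4.402754  c=𝟙ᵀv=60.164494  D=ac−b²=15.793170
λ₁=(c·0.099−b)/D = (60.164494·0.099−4.402754)/15.793170 = 0.098367
λ₂=(a−b·0.099)/D = (0.584687−4.402754·0.099)/15.793170 = 0.009423
w* = 0.098367·u + 0.009423·v:
  w_0 = 0.098367·0.7480 + 0.009423·5.2463 = 0.1230  (Kellogg)
  w_1 = 0.098367·0.5846 + 0.009423·7.9634 = 0.1325  (Nike)
  w_2 = 0.098367·2.3035 + 0.009423·10.5953 = 0.3264  (Visa)
  w_3 = 0.098367·0.5720 + 0.009423·6.7254 = 0.1196  (Walmart)
  w_4 = 0.098367·0.4839 + 0.009423·18.9300 = 0.2260  (Pfizer)
  w_5 = 0.098367·-0.2893 + 0.009423·10.7040 = 0.0724  (Honeywell)
Σw_i=1.0000  μᵀw=0.0990
σ²=wᵀΣw=λ₁·μ_p+λ₂ = 0.098367·0.099 + 0.009423 = 0.019161 ≈ 0.0192

0.1230  0.1325  0.3264  0.1196  0.2260  0.0724


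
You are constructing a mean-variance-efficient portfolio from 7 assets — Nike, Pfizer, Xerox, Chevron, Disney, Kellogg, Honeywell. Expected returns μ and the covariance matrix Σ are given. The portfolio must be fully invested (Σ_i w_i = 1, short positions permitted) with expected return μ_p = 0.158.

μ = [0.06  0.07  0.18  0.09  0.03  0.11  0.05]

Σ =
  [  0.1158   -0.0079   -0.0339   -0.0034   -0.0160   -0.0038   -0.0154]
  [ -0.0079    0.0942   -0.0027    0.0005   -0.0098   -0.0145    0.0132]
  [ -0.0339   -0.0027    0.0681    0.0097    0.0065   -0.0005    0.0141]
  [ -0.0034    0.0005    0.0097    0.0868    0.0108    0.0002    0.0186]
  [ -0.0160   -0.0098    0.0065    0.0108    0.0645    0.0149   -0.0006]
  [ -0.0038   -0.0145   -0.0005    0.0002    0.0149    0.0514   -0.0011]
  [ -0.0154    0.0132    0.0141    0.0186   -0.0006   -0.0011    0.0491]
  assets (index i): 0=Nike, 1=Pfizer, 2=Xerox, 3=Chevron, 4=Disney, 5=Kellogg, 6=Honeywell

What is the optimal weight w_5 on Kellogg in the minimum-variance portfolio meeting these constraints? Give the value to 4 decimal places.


0.3712

p=Σ⁻¹μ = [1.7445  1.4047  3.4891  0.7027  0.0204  2.6902  -0.0198]
q=Σ⁻¹𝟙 = [20.7275  15.6118  20.3950  4.6304  15.3779  21.4509  15.7282]
a=μᵀp=1.189811  b=𝟙ᵀp=10.031655  c=𝟙ᵀq=113.921699  D=ac−b²=34.911204
λ₁=(c·0.158−b)/D = (113.921699·0.158−10.031655)/34.911204 = 0.228235
λ₂=(a−b·0.158)/D = (1.189811−10.031655·0.158)/34.911204 = -0.011320
w* = 0.228235·p + -0.011320·q:
  w_0 = 0.228235·1.7445 + -0.011320·20.7275 = 0.1635  (Nike)
  w_1 = 0.228235·1.4047 + -0.011320·15.6118 = 0.1439  (Pfizer)
  w_2 = 0.228235·3.4891 + -0.011320·20.3950 = 0.5655  (Xerox)
  w_3 = 0.228235·0.7027 + -0.011320·4.6304 = 0.1080  (Chevron)
  w_4 = 0.228235·0.0204 + -0.011320·15.3779 = -0.1694  (Disney)
  w_5 = 0.228235·2.6902 + -0.011320·21.4509 = 0.3712  (Kellogg)
  w_6 = 0.228235·-0.0198 + -0.011320·15.7282 = -0.1826  (Honeywell)
Σw_i=1.0000  μᵀw=0.1580
σ²=wᵀΣw=λ₁·μ_p+λ₂ = 0.228235·0.158 + -0.011320 = 0.024741 ≈ 0.0247


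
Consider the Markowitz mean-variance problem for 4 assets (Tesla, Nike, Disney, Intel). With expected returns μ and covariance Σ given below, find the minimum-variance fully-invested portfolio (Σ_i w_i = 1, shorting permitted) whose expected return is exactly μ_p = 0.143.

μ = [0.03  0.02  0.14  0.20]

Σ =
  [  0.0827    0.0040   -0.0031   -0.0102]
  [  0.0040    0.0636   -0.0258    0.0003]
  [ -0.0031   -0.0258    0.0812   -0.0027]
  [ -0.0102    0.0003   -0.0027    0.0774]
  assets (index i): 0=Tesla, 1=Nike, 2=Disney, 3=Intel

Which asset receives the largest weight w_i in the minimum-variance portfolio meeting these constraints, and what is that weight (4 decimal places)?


Intel (0.4562)

g=Σ⁻¹μ = [0.7294  1.1519  2.2095  2.7527]
h=Σ⁻¹𝟙 = [13.6397  23.1970  20.7169  15.3502]
a=μᵀg=0.904795  b=𝟙ᵀg=6.843529  c=𝟙ᵀh=72.903829  D=ac−b²=19.129093
λ₁=(c·0.143−b)/D = (72.903829·0.143−6.843529)/19.129093 = 0.187239
λ₂=(a−b·0.143)/D = (0.904795−6.843529·0.143)/19.129093 = -0.003860
w* = 0.187239·g + -0.003860·h:
  w_0 = 0.187239·0.7294 + -0.003860·13.6397 = 0.0839  (Tesla)
  w_1 = 0.187239·1.1519 + -0.003860·23.1970 = 0.1262  (Nike)
  w_2 = 0.187239·2.2095 + -0.003860·20.7169 = 0.3338  (Disney)
  w_3 = 0.187239·2.7527 + -0.003860·15.3502 = 0.4562  (Intel)
Σw_i=1.0000  μᵀw=0.1430
σ²=wᵀΣw=λ₁·μ_p+λ₂ = 0.187239·0.143 + -0.003860 = 0.022916 ≈ 0.0229


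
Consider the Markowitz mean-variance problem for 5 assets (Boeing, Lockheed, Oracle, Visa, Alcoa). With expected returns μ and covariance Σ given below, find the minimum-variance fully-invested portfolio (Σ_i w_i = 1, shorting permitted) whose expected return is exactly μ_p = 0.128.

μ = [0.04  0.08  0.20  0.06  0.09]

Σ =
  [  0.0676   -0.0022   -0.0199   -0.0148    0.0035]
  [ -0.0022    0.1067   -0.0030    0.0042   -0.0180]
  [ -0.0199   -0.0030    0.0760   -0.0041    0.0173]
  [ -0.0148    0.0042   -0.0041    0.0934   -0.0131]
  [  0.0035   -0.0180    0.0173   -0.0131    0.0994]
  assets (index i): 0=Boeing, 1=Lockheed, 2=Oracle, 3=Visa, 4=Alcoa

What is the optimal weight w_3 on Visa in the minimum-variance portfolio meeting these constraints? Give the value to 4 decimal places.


0.1248

g=Σ⁻¹μ = [1.7227  0.9338  3.0352  1.0950  0.6299]
h=Σ⁻¹𝟙 = [23.5683  11.4657  18.3209  16.1673  10.2488]
a=μᵀg=0.873043  b=𝟙ᵀg=7.416599  c=𝟙ᵀh=79.771037  D=ac−b²=14.637604
λ₁=(c·0.128−b)/D = (79.771037·0.128−7.416599)/14.637604 = 0.190885
λ₂=(a−b·0.128)/D = (0.873043−7.416599·0.128)/14.637604 = -0.005211
w* = 0.190885·g + -0.005211·h:
  w_0 = 0.190885·1.7227 + -0.005211·23.5683 = 0.2060  (Boeing)
  w_1 = 0.190885·0.9338 + -0.005211·11.4657 = 0.1185  (Lockheed)
  w_2 = 0.190885·3.0352 + -0.005211·18.3209 = 0.4839  (Oracle)
  w_3 = 0.190885·1.0950 + -0.005211·16.1673 = 0.1248  (Visa)
  w_4 = 0.190885·0.6299 + -0.005211·10.2488 = 0.0668  (Alcoa)
Σw_i=1.0000  μᵀw=0.1280
σ²=wᵀΣw=λ₁·μ_p+λ₂ = 0.190885·0.128 + -0.005211 = 0.019222 ≈ 0.0192


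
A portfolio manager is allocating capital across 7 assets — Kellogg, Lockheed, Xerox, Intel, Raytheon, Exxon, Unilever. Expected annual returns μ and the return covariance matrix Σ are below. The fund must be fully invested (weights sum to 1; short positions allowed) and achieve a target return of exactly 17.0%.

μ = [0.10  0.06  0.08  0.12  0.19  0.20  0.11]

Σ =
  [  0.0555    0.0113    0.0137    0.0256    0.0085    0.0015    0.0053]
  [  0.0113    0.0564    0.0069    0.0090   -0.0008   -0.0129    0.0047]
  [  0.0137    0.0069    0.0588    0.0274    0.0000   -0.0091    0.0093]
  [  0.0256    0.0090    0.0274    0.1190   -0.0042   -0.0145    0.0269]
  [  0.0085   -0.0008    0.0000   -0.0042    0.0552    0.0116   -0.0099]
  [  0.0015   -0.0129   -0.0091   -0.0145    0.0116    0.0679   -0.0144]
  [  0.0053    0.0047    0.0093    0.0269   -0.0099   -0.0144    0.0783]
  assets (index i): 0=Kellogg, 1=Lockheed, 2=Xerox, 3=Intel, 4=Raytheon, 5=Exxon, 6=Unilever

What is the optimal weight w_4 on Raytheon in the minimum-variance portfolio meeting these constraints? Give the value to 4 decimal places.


p=Σ⁻¹μ = [0.1683  1.4466  1.0377  0.7039  3.1305  3.3869  1.9602]
q=Σ⁻¹𝟙 = [5.3912  18.3764  13.2924  2.5729  16.0095  20.8114  14.6923]
a=μᵀp=1.758906  b=𝟙ᵀp=11.834071  c=𝟙ᵀq=91.145988  D=ac−b²=20.272037
λ₁=(c·0.170−b)/D = (91.145988·0.170−11.834071)/20.272037 = 0.180581
λ₂=(a−b·0.170)/D = (1.758906−11.834071·0.170)/20.272037 = -0.012475
w* = 0.180581·p + -0.012475·q:
  w_0 = 0.180581·0.1683 + -0.012475·5.3912 = -0.0369  (Kellogg)
  w_1 = 0.180581·1.4466 + -0.012475·18.3764 = 0.0320  (Lockheed)
  w_2 = 0.180581·1.0377 + -0.012475·13.2924 = 0.0216  (Xerox)
  w_3 = 0.180581·0.7039 + -0.012475·2.5729 = 0.0950  (Intel)
  w_4 = 0.180581·3.1305 + -0.012475·16.0095 = 0.3656  (Raytheon)
  w_5 = 0.180581·3.3869 + -0.012475·20.8114 = 0.3520  (Exxon)
  w_6 = 0.180581·1.9602 + -0.012475·14.6923 = 0.1707  (Unilever)
Σw_i=1.0000  μᵀw=0.1700
σ²=wᵀΣw=λ₁·μ_p+λ₂ = 0.180581·0.170 + -0.012475 = 0.018224 ≈ 0.0182

0.3656


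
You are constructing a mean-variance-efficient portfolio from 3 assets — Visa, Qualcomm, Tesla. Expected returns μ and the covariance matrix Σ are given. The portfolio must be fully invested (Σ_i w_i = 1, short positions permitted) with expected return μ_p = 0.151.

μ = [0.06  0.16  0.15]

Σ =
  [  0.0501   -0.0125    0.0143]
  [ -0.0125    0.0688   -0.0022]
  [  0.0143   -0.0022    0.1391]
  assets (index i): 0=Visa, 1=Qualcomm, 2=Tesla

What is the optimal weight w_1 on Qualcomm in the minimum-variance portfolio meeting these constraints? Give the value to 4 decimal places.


x=Σ⁻¹μ = [1.5840  2.6440  0.9573]
y=Σ⁻¹𝟙 = [23.2241  18.9175  5.1007]
a=μᵀx=0.661680  b=𝟙ᵀx=5.185356  c=𝟙ᵀy=47.242341  D=ac−b²=4.371415
λ₁=(c·0.151−b)/D = (47.242341·0.151−5.185356)/4.371415 = 0.445677
λ₂=(a−b·0.151)/D = (0.661680−5.185356·0.151)/4.371415 = -0.027750
w* = 0.445677·x + -0.027750·y:
  w_0 = 0.445677·1.5840 + -0.027750·23.2241 = 0.0615  (Visa)
  w_1 = 0.445677·2.6440 + -0.027750·18.9175 = 0.6534  (Qualcomm)
  w_2 = 0.445677·0.9573 + -0.027750·5.1007 = 0.2851  (Tesla)
Σw_i=1.0000  μᵀw=0.1510
σ²=wᵀΣw=λ₁·μ_p+λ₂ = 0.445677·0.151 + -0.027750 = 0.039547 ≈ 0.0395

0.6534


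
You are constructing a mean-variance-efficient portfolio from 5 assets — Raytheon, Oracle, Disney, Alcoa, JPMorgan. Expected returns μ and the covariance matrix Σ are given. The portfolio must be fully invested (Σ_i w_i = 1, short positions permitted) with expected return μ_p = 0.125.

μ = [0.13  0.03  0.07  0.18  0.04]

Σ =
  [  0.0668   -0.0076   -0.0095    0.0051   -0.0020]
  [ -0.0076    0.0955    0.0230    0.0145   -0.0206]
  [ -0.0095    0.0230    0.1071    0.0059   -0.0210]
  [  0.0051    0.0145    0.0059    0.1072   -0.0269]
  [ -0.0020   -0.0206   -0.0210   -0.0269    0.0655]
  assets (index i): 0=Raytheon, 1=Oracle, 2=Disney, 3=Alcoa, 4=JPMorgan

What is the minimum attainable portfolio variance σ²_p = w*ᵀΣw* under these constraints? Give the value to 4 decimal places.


0.0217

x=Σ⁻¹μ = [2.0393  0.3445  1.0282  1.9596  1.9157]
y=Σ⁻¹𝟙 = [18.2061  13.1042  13.2208  13.4127  29.6915]
a=μᵀx=0.776775  b=𝟙ᵀx=7.287319  c=𝟙ᵀy=87.635328  D=ac−b²=14.967899
λ₁=(c·0.125−b)/D = (87.635328·0.125−7.287319)/14.967899 = 0.244997
λ₂=(a−b·0.125)/D = (0.776775−7.287319·0.125)/14.967899 = -0.008962
w* = 0.244997·x + -0.008962·y:
  w_0 = 0.244997·2.0393 + -0.008962·18.2061 = 0.3365  (Raytheon)
  w_1 = 0.244997·0.3445 + -0.008962·13.1042 = -0.0330  (Oracle)
  w_2 = 0.244997·1.0282 + -0.008962·13.2208 = 0.1334  (Disney)
  w_3 = 0.244997·1.9596 + -0.008962·13.4127 = 0.3599  (Alcoa)
  w_4 = 0.244997·1.9157 + -0.008962·29.6915 = 0.2033  (JPMorgan)
Σw_i=1.0000  μᵀw=0.1250
σ²=wᵀΣw=λ₁·μ_p+λ₂ = 0.244997·0.125 + -0.008962 = 0.021663 ≈ 0.0217


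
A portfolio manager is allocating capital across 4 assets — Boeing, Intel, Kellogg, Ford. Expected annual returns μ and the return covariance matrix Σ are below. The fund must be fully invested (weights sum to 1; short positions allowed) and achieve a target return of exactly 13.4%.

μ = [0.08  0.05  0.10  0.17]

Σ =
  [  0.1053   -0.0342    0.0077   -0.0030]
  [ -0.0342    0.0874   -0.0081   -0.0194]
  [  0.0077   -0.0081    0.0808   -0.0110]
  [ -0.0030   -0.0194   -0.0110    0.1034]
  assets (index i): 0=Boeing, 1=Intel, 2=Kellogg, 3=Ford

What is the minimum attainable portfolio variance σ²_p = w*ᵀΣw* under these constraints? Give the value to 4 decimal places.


p=Σ⁻¹μ = [1.2548  1.6905  1.5824  2.1660]
q=Σ⁻¹𝟙 = [16.2310  22.7712  15.2961  16.0417]
a=μᵀp=0.711374  b=𝟙ᵀp=6.693744  c=𝟙ᵀq=70.340062  D=ac−b²=5.231874
λ₁=(c·0.134−b)/D = (70.340062·0.134−6.693744)/5.231874 = 0.522150
λ₂=(a−b·0.134)/D = (0.711374−6.693744·0.134)/5.231874 = -0.035473
w* = 0.522150·p + -0.035473·q:
  w_0 = 0.522150·1.2548 + -0.035473·16.2310 = 0.0794  (Boeing)
  w_1 = 0.522150·1.6905 + -0.035473·22.7712 = 0.0750  (Intel)
  w_2 = 0.522150·1.5824 + -0.035473·15.2961 = 0.2837  (Kellogg)
  w_3 = 0.522150·2.1660 + -0.035473·16.0417 = 0.5620  (Ford)
Σw_i=1.0000  μᵀw=0.1340
σ²=wᵀΣw=λ₁·μ_p+λ₂ = 0.522150·0.134 + -0.035473 = 0.034496 ≈ 0.0345

0.0345


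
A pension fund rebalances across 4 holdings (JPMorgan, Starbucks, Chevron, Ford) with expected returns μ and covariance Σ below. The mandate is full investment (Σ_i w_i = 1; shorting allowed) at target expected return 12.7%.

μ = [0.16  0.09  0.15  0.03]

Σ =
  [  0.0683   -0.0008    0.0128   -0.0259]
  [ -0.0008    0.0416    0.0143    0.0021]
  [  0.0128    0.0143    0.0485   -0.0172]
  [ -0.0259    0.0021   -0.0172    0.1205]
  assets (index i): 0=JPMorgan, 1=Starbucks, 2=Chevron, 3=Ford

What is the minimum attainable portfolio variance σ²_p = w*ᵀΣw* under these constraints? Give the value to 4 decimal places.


p=Σ⁻¹μ = [2.3001  1.2996  2.4839  1.0752]
q=Σ⁻¹𝟙 = [17.2027  18.2998  15.6145  13.9061]
a=μᵀp=0.889814  b=𝟙ᵀp=7.158772  c=𝟙ᵀq=65.023133  D=ac−b²=6.610477
λ₁=(c·0.127−b)/D = (65.023133·0.127−7.158772)/6.610477 = 0.166276
λ₂=(a−b·0.127)/D = (0.889814−7.158772·0.127)/6.610477 = -0.002927
w* = 0.166276·p + -0.002927·q:
  w_0 = 0.166276·2.3001 + -0.002927·17.2027 = 0.3321  (JPMorgan)
  w_1 = 0.166276·1.2996 + -0.002927·18.2998 = 0.1625  (Starbucks)
  w_2 = 0.166276·2.4839 + -0.002927·15.6145 = 0.3673  (Chevron)
  w_3 = 0.166276·1.0752 + -0.002927·13.9061 = 0.1381  (Ford)
Σw_i=1.0000  μᵀw=0.1270
σ²=wᵀΣw=λ₁·μ_p+λ₂ = 0.166276·0.127 + -0.002927 = 0.018190 ≈ 0.0182

0.0182


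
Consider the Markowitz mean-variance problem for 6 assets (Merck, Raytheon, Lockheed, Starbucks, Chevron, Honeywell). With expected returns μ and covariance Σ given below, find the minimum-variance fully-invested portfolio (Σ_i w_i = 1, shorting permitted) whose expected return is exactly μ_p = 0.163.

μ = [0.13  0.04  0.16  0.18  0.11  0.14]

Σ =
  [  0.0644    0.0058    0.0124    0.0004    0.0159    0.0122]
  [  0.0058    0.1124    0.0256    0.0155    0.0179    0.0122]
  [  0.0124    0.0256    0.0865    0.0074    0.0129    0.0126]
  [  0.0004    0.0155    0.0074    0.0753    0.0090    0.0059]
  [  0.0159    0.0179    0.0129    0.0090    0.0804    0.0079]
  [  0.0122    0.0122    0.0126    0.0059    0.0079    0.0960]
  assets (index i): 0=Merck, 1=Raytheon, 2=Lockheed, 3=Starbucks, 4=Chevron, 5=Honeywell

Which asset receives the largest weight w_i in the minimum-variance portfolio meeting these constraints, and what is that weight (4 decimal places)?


Starbucks (0.3647)

p=Σ⁻¹μ = [1.4462  -0.5444  1.3774  2.2066  0.6396  0.9747]
q=Σ⁻¹𝟙 = [11.0912  3.7318  6.0217  10.5567  6.6222  6.5488]
a=μᵀp=0.990617  b=𝟙ᵀp=6.100087  c=𝟙ᵀq=44.572444  D=ac−b²=6.943162
λ₁=(c·0.163−b)/D = (44.572444·0.163−6.100087)/6.943162 = 0.167823
λ₂=(a−b·0.163)/D = (0.990617−6.100087·0.163)/6.943162 = -0.000532
w* = 0.167823·p + -0.000532·q:
  w_0 = 0.167823·1.4462 + -0.000532·11.0912 = 0.2368  (Merck)
  w_1 = 0.167823·-0.5444 + -0.000532·3.7318 = -0.0934  (Raytheon)
  w_2 = 0.167823·1.3774 + -0.000532·6.0217 = 0.2279  (Lockheed)
  w_3 = 0.167823·2.2066 + -0.000532·10.5567 = 0.3647  (Starbucks)
  w_4 = 0.167823·0.6396 + -0.000532·6.6222 = 0.1038  (Chevron)
  w_5 = 0.167823·0.9747 + -0.000532·6.5488 = 0.1601  (Honeywell)
Σw_i=1.0000  μᵀw=0.1630
σ²=wᵀΣw=λ₁·μ_p+λ₂ = 0.167823·0.163 + -0.000532 = 0.026823 ≈ 0.0268


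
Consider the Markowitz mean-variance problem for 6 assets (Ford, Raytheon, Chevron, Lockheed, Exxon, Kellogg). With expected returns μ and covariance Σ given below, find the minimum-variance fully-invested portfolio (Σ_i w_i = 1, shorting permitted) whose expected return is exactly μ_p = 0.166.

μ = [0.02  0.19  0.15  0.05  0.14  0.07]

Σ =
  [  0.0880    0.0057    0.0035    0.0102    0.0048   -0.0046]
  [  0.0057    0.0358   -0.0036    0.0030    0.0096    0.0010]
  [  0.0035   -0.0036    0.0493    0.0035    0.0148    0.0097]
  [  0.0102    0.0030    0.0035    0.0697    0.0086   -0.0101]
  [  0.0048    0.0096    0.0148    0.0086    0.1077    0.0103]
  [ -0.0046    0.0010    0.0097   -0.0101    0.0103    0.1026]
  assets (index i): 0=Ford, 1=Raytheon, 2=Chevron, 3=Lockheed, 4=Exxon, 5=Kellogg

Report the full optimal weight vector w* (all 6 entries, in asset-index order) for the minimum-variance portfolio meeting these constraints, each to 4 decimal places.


-0.0181  0.5594  0.3345  0.0509  0.0318  0.0414

u=Σ⁻¹μ = [-0.3070  5.5659  3.2923  0.3642  0.3065  0.3081]
v=Σ⁻¹𝟙 = [7.8499  26.6677  18.3645  12.1736  2.1940  9.0805]
a=μᵀu=1.627918  b=𝟙ᵀu=9.530013  c=𝟙ᵀv=76.330149  D=ac−b²=33.438110
λ₁=(c·0.166−b)/D = (76.330149·0.166−9.530013)/33.438110 = 0.093929
λ₂=(a−b·0.166)/D = (1.627918−9.530013·0.166)/33.438110 = 0.001374
w* = 0.093929·u + 0.001374·v:
  w_0 = 0.093929·-0.3070 + 0.001374·7.8499 = -0.0181  (Ford)
  w_1 = 0.093929·5.5659 + 0.001374·26.6677 = 0.5594  (Raytheon)
  w_2 = 0.093929·3.2923 + 0.001374·18.3645 = 0.3345  (Chevron)
  w_3 = 0.093929·0.3642 + 0.001374·12.1736 = 0.0509  (Lockheed)
  w_4 = 0.093929·0.3065 + 0.001374·2.1940 = 0.0318  (Exxon)
  w_5 = 0.093929·0.3081 + 0.001374·9.0805 = 0.0414  (Kellogg)
Σw_i=1.0000  μᵀw=0.1660
σ²=wᵀΣw=λ₁·μ_p+λ₂ = 0.093929·0.166 + 0.001374 = 0.016966 ≈ 0.0170


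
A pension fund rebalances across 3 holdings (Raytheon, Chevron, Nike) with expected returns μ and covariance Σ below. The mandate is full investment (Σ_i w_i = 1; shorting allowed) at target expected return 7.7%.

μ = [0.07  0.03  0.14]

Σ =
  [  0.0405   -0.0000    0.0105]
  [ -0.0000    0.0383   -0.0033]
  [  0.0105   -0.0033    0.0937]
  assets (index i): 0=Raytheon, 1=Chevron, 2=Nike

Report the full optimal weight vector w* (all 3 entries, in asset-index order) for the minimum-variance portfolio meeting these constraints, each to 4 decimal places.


g=Σ⁻¹μ = [1.3727  0.9015  1.3721]
h=Σ⁻¹𝟙 = [22.3275  26.8952  9.1176]
a=μᵀg=0.315221  b=𝟙ᵀg=3.646244  c=𝟙ᵀh=58.340350  D=ac−b²=5.094999
λ₁=(c·0.077−b)/D = (58.340350·0.077−3.646244)/5.094999 = 0.166038
λ₂=(a−b·0.077)/D = (0.315221−3.646244·0.077)/5.094999 = 0.006764
w* = 0.166038·g + 0.006764·h:
  w_0 = 0.166038·1.3727 + 0.006764·22.3275 = 0.3789  (Raytheon)
  w_1 = 0.166038·0.9015 + 0.006764·26.8952 = 0.3316  (Chevron)
  w_2 = 0.166038·1.3721 + 0.006764·9.1176 = 0.2895  (Nike)
Σw_i=1.0000  μᵀw=0.0770
σ²=wᵀΣw=λ₁·μ_p+λ₂ = 0.166038·0.077 + 0.006764 = 0.019548 ≈ 0.0195

0.3789  0.3316  0.2895


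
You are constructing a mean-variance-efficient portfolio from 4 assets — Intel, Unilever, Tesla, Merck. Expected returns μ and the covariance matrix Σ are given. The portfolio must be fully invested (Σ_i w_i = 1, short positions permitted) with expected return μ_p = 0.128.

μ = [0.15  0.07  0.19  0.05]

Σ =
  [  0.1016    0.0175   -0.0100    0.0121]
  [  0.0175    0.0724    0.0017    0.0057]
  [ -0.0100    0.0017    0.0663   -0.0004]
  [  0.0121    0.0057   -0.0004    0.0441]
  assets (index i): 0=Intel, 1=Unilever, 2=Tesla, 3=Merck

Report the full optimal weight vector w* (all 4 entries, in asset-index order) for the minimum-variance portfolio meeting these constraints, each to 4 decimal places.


0.1960  0.1442  0.3965  0.2632

g=Σ⁻¹μ = [1.6261  0.4491  3.1035  0.6577]
h=Σ⁻¹𝟙 = [7.3572  10.1222  16.0507  19.4944]
a=μᵀg=0.897909  b=𝟙ᵀg=5.836478  c=𝟙ᵀh=53.024418  D=ac−b²=13.546642
λ₁=(c·0.128−b)/D = (53.024418·0.128−5.836478)/13.546642 = 0.070176
λ₂=(a−b·0.128)/D = (0.897909−5.836478·0.128)/13.546642 = 0.011135
w* = 0.070176·g + 0.011135·h:
  w_0 = 0.070176·1.6261 + 0.011135·7.3572 = 0.1960  (Intel)
  w_1 = 0.070176·0.4491 + 0.011135·10.1222 = 0.1442  (Unilever)
  w_2 = 0.070176·3.1035 + 0.011135·16.0507 = 0.3965  (Tesla)
  w_3 = 0.070176·0.6577 + 0.011135·19.4944 = 0.2632  (Merck)
Σw_i=1.0000  μᵀw=0.1280
σ²=wᵀΣw=λ₁·μ_p+λ₂ = 0.070176·0.128 + 0.011135 = 0.020117 ≈ 0.0201


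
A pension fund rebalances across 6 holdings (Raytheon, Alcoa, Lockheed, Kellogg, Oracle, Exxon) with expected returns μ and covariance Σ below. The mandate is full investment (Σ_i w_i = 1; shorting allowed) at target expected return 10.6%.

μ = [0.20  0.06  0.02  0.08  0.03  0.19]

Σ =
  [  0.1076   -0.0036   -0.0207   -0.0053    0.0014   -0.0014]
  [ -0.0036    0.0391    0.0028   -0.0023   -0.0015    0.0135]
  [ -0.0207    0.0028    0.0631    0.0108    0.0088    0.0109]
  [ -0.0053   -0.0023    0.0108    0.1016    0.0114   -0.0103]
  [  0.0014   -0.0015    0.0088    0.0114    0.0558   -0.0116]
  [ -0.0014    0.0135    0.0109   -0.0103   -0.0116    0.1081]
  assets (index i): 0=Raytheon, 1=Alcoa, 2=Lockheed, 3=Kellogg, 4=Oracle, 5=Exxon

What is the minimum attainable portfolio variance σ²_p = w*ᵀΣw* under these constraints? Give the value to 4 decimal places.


0.0135

x=Σ⁻¹μ = [2.0328  1.1689  0.3714  0.9890  0.6237  1.7617]
y=Σ⁻¹𝟙 = [13.1353  24.3034  14.1151  8.5598  15.8243  7.4761]
a=μᵀx=0.916682  b=𝟙ᵀx=6.947530  c=𝟙ᵀy=83.413894  D=ac−b²=28.195844
λ₁=(c·0.106−b)/D = (83.413894·0.106−6.947530)/28.195844 = 0.067185
λ₂=(a−b·0.106)/D = (0.916682−6.947530·0.106)/28.195844 = 0.006393
w* = 0.067185·x + 0.006393·y:
  w_0 = 0.067185·2.0328 + 0.006393·13.1353 = 0.2205  (Raytheon)
  w_1 = 0.067185·1.1689 + 0.006393·24.3034 = 0.2339  (Alcoa)
  w_2 = 0.067185·0.3714 + 0.006393·14.1151 = 0.1152  (Lockheed)
  w_3 = 0.067185·0.9890 + 0.006393·8.5598 = 0.1212  (Kellogg)
  w_4 = 0.067185·0.6237 + 0.006393·15.8243 = 0.1431  (Oracle)
  w_5 = 0.067185·1.7617 + 0.006393·7.4761 = 0.1662  (Exxon)
Σw_i=1.0000  μᵀw=0.1060
σ²=wᵀΣw=λ₁·μ_p+λ₂ = 0.067185·0.106 + 0.006393 = 0.013514 ≈ 0.0135


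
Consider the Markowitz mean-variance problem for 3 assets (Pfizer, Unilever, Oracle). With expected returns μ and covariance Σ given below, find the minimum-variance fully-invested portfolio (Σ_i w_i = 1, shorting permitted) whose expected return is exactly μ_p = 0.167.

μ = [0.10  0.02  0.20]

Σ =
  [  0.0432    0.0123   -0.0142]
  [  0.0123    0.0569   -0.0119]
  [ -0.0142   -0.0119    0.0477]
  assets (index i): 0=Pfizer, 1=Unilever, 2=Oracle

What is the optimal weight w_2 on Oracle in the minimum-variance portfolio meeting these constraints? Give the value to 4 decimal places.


0.6334

g=Σ⁻¹μ = [3.9464  0.6552  5.5311]
h=Σ⁻¹𝟙 = [29.1553  18.4337  34.2425]
a=μᵀg=1.513968  b=𝟙ᵀg=10.132698  c=𝟙ᵀh=81.831432  D=ac−b²=21.218650
λ₁=(c·0.167−b)/D = (81.831432·0.167−10.132698)/21.218650 = 0.166512
λ₂=(a−b·0.167)/D = (1.513968−10.132698·0.167)/21.218650 = -0.008398
w* = 0.166512·g + -0.008398·h:
  w_0 = 0.166512·3.9464 + -0.008398·29.1553 = 0.4123  (Pfizer)
  w_1 = 0.166512·0.6552 + -0.008398·18.4337 = -0.0457  (Unilever)
  w_2 = 0.166512·5.5311 + -0.008398·34.2425 = 0.6334  (Oracle)
Σw_i=1.0000  μᵀw=0.1670
σ²=wᵀΣw=λ₁·μ_p+λ₂ = 0.166512·0.167 + -0.008398 = 0.019410 ≈ 0.0194


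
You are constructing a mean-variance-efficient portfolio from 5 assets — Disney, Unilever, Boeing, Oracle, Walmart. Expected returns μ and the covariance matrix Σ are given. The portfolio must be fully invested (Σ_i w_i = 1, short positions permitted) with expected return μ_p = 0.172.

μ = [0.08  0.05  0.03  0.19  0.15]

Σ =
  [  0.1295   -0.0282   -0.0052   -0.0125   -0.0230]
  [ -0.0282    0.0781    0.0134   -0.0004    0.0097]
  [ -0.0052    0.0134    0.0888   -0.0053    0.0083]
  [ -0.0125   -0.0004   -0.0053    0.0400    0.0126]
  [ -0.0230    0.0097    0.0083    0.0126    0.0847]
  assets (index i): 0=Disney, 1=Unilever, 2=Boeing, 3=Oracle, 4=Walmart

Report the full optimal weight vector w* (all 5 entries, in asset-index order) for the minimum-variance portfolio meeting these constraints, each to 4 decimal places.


g=Σ⁻¹μ = [1.5555  0.9873  0.4497  4.8935  1.3083]
h=Σ⁻¹𝟙 = [15.9562  15.7590  10.6892  28.7207  9.0145]
a=μᵀg=1.313292  b=𝟙ᵀg=9.194225  c=𝟙ᵀh=80.139577  D=ac−b²=20.712871
λ₁=(c·0.172−b)/D = (80.139577·0.172−9.194225)/20.712871 = 0.221591
λ₂=(a−b·0.172)/D = (1.313292−9.194225·0.172)/20.712871 = -0.012944
w* = 0.221591·g + -0.012944·h:
  w_0 = 0.221591·1.5555 + -0.012944·15.9562 = 0.1381  (Disney)
  w_1 = 0.221591·0.9873 + -0.012944·15.7590 = 0.0148  (Unilever)
  w_2 = 0.221591·0.4497 + -0.012944·10.6892 = -0.0387  (Boeing)
  w_3 = 0.221591·4.8935 + -0.012944·28.7207 = 0.7126  (Oracle)
  w_4 = 0.221591·1.3083 + -0.012944·9.0145 = 0.1732  (Walmart)
Σw_i=1.0000  μᵀw=0.1720
σ²=wᵀΣw=λ₁·μ_p+λ₂ = 0.221591·0.172 + -0.012944 = 0.025169 ≈ 0.0252

0.1381  0.0148  -0.0387  0.7126  0.1732


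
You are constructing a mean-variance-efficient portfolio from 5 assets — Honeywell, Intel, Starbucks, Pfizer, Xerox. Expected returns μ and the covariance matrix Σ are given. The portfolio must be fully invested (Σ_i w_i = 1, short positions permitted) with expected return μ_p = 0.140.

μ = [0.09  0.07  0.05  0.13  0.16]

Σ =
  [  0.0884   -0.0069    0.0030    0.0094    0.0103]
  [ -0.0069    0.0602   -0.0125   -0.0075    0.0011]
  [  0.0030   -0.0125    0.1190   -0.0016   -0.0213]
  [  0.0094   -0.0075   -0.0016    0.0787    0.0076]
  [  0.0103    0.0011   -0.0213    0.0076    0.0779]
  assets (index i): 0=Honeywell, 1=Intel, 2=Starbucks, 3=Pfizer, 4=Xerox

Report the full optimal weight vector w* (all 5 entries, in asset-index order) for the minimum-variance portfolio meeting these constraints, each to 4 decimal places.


0.0232  0.0532  0.0316  0.3371  0.5549

g=Σ⁻¹μ = [0.7076  1.5973  0.9576  1.5411  2.0493]
h=Σ⁻¹𝟙 = [9.6451  21.7446  13.0468  12.5791  13.5948]
a=μᵀg=0.751610  b=𝟙ᵀg=6.852965  c=𝟙ᵀh=70.610353  D=ac−b²=6.108328
λ₁=(c·0.140−b)/D = (70.610353·0.140−6.852965)/6.108328 = 0.496451
λ₂=(a−b·0.140)/D = (0.751610−6.852965·0.140)/6.108328 = -0.034020
w* = 0.496451·g + -0.034020·h:
  w_0 = 0.496451·0.7076 + -0.034020·9.6451 = 0.0232  (Honeywell)
  w_1 = 0.496451·1.5973 + -0.034020·21.7446 = 0.0532  (Intel)
  w_2 = 0.496451·0.9576 + -0.034020·13.0468 = 0.0316  (Starbucks)
  w_3 = 0.496451·1.5411 + -0.034020·12.5791 = 0.3371  (Pfizer)
  w_4 = 0.496451·2.0493 + -0.034020·13.5948 = 0.5549  (Xerox)
Σw_i=1.0000  μᵀw=0.1400
σ²=wᵀΣw=λ₁·μ_p+λ₂ = 0.496451·0.140 + -0.034020 = 0.035483 ≈ 0.0355


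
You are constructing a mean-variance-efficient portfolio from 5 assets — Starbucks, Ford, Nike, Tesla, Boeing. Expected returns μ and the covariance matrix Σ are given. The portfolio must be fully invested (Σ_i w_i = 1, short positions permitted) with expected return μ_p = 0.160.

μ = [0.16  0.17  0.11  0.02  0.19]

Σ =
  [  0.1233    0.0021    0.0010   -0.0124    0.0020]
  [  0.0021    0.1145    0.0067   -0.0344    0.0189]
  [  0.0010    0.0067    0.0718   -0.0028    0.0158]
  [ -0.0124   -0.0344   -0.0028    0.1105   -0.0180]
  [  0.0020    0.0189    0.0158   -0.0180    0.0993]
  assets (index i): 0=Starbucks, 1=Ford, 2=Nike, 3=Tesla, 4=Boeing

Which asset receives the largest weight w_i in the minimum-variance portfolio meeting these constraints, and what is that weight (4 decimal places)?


Boeing (0.3447)

g=Σ⁻¹μ = [1.3461  1.4515  1.0597  1.0774  1.6367]
h=Σ⁻¹𝟙 = [9.2197  11.0302  11.4438  15.2295  8.7252]
a=μᵀg=0.911230  b=𝟙ᵀg=6.571466  c=𝟙ᵀh=55.648281  D=ac−b²=7.524230
λ₁=(c·0.160−b)/D = (55.648281·0.160−6.571466)/7.524230 = 0.309966
λ₂=(a−b·0.160)/D = (0.911230−6.571466·0.160)/7.524230 = -0.018634
w* = 0.309966·g + -0.018634·h:
  w_0 = 0.309966·1.3461 + -0.018634·9.2197 = 0.2455  (Starbucks)
  w_1 = 0.309966·1.4515 + -0.018634·11.0302 = 0.2444  (Ford)
  w_2 = 0.309966·1.0597 + -0.018634·11.4438 = 0.1152  (Nike)
  w_3 = 0.309966·1.0774 + -0.018634·15.2295 = 0.0502  (Tesla)
  w_4 = 0.309966·1.6367 + -0.018634·8.7252 = 0.3447  (Boeing)
Σw_i=1.0000  μᵀw=0.1600
σ²=wᵀΣw=λ₁·μ_p+λ₂ = 0.309966·0.160 + -0.018634 = 0.030961 ≈ 0.0310


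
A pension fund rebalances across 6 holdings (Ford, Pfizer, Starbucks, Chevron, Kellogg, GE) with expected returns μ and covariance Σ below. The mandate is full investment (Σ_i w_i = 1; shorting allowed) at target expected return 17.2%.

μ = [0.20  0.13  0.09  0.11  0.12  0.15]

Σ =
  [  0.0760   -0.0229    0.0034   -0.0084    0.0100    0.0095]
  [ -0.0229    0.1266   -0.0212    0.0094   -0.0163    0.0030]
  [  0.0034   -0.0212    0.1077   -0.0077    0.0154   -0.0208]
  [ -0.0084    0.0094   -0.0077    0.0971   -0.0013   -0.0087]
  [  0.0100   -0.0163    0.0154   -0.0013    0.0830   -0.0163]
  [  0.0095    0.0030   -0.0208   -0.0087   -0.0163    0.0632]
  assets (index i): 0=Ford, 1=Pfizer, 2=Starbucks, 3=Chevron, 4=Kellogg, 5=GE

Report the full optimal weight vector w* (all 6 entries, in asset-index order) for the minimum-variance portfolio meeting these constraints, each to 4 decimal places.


0.5465  0.1642  -0.0327  0.0491  0.0679  0.2049

u=Σ⁻¹μ = [2.6589  1.8109  1.5601  1.6129  1.8244  3.0938]
v=Σ⁻¹𝟙 = [12.9571  13.1114  14.8863  13.6814  15.2198  23.9607]
a=μᵀu=1.768035  b=𝟙ᵀu=12.561091  c=𝟙ᵀv=93.816612  D=ac−b²=8.090050
λ₁=(c·0.172−b)/D = (93.816612·0.172−12.561091)/8.090050 = 0.441946
λ₂=(a−b·0.172)/D = (1.768035−12.561091·0.172)/8.090050 = -0.048513
w* = 0.441946·u + -0.048513·v:
  w_0 = 0.441946·2.6589 + -0.048513·12.9571 = 0.5465  (Ford)
  w_1 = 0.441946·1.8109 + -0.048513·13.1114 = 0.1642  (Pfizer)
  w_2 = 0.441946·1.5601 + -0.048513·14.8863 = -0.0327  (Starbucks)
  w_3 = 0.441946·1.6129 + -0.048513·13.6814 = 0.0491  (Chevron)
  w_4 = 0.441946·1.8244 + -0.048513·15.2198 = 0.0679  (Kellogg)
  w_5 = 0.441946·3.0938 + -0.048513·23.9607 = 0.2049  (GE)
Σw_i=1.0000  μᵀw=0.1720
σ²=wᵀΣw=λ₁·μ_p+λ₂ = 0.441946·0.172 + -0.048513 = 0.027502 ≈ 0.0275


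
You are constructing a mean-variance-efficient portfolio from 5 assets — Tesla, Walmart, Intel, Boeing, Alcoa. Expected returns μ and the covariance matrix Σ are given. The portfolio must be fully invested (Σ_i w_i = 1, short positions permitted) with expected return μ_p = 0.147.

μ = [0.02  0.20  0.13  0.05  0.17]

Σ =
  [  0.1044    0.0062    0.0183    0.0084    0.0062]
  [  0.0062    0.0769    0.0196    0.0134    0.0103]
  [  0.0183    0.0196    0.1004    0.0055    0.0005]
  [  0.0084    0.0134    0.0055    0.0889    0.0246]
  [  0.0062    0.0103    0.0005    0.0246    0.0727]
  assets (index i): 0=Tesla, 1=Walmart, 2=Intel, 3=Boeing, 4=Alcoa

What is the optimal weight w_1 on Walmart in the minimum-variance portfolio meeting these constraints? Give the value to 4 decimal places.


0.3042

p=Σ⁻¹μ = [-0.1948  2.1607  0.9199  -0.4049  2.1795]
q=Σ⁻¹𝟙 = [6.8248  8.3464  6.6978  6.2073  9.8442]
a=μᵀp=0.898096  b=𝟙ᵀp=4.660355  c=𝟙ᵀq=37.920379  D=ac−b²=12.337228
λ₁=(c·0.147−b)/D = (37.920379·0.147−4.660355)/12.337228 = 0.074080
λ₂=(a−b·0.147)/D = (0.898096−4.660355·0.147)/12.337228 = 0.017267
w* = 0.074080·p + 0.017267·q:
  w_0 = 0.074080·-0.1948 + 0.017267·6.8248 = 0.1034  (Tesla)
  w_1 = 0.074080·2.1607 + 0.017267·8.3464 = 0.3042  (Walmart)
  w_2 = 0.074080·0.9199 + 0.017267·6.6978 = 0.1838  (Intel)
  w_3 = 0.074080·-0.4049 + 0.017267·6.2073 = 0.0772  (Boeing)
  w_4 = 0.074080·2.1795 + 0.017267·9.8442 = 0.3314  (Alcoa)
Σw_i=1.0000  μᵀw=0.1470
σ²=wᵀΣw=λ₁·μ_p+λ₂ = 0.074080·0.147 + 0.017267 = 0.028156 ≈ 0.0282


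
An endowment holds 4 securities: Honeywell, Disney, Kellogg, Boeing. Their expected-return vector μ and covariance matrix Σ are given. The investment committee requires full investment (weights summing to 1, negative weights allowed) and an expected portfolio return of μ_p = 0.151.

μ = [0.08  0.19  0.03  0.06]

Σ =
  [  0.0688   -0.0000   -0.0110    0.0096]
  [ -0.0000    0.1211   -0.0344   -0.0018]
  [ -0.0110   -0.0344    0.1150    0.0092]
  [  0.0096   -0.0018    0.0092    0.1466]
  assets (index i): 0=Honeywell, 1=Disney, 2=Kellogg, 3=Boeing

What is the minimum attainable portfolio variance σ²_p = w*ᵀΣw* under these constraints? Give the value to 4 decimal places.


u=Σ⁻¹μ = [1.2670  1.8307  0.9063  0.2919]
v=Σ⁻¹𝟙 = [15.9770  12.1547  13.4533  5.0800]
a=μᵀu=0.493904  b=𝟙ᵀu=4.295962  c=𝟙ᵀv=46.665099  D=ac−b²=4.592790
λ₁=(c·0.151−b)/D = (46.665099·0.151−4.295962)/4.592790 = 0.598866
λ₂=(a−b·0.151)/D = (0.493904−4.295962·0.151)/4.592790 = -0.033702
w* = 0.598866·u + -0.033702·v:
  w_0 = 0.598866·1.2670 + -0.033702·15.9770 = 0.2203  (Honeywell)
  w_1 = 0.598866·1.8307 + -0.033702·12.1547 = 0.6867  (Disney)
  w_2 = 0.598866·0.9063 + -0.033702·13.4533 = 0.0894  (Kellogg)
  w_3 = 0.598866·0.2919 + -0.033702·5.0800 = 0.0036  (Boeing)
Σw_i=1.0000  μᵀw=0.1510
σ²=wᵀΣw=λ₁·μ_p+λ₂ = 0.598866·0.151 + -0.033702 = 0.056727 ≈ 0.0567

0.0567


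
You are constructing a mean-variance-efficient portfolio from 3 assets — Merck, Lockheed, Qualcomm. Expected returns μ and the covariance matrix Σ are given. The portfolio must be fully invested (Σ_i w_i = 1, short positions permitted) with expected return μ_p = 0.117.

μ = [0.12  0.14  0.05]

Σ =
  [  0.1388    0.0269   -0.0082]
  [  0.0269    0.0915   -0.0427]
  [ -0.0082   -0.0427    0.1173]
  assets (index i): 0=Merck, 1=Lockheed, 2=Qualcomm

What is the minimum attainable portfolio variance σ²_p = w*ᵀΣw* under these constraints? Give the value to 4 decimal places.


u=Σ⁻¹μ = [0.5638  1.9053  1.1592]
v=Σ⁻¹𝟙 = [4.9002  16.4152  14.8432]
a=μᵀu=0.392356  b=𝟙ᵀu=3.628312  c=𝟙ᵀv=36.158612  D=ac−b²=1.022417
λ₁=(c·0.117−b)/D = (36.158612·0.117−3.628312)/1.022417 = 0.589042
λ₂=(a−b·0.117)/D = (0.392356−3.628312·0.117)/1.022417 = -0.031451
w* = 0.589042·u + -0.031451·v:
  w_0 = 0.589042·0.5638 + -0.031451·4.9002 = 0.1780  (Merck)
  w_1 = 0.589042·1.9053 + -0.031451·16.4152 = 0.6060  (Lockheed)
  w_2 = 0.589042·1.1592 + -0.031451·14.8432 = 0.2160  (Qualcomm)
Σw_i=1.0000  μᵀw=0.1170
σ²=wᵀΣw=λ₁·μ_p+λ₂ = 0.589042·0.117 + -0.031451 = 0.037467 ≈ 0.0375

0.0375


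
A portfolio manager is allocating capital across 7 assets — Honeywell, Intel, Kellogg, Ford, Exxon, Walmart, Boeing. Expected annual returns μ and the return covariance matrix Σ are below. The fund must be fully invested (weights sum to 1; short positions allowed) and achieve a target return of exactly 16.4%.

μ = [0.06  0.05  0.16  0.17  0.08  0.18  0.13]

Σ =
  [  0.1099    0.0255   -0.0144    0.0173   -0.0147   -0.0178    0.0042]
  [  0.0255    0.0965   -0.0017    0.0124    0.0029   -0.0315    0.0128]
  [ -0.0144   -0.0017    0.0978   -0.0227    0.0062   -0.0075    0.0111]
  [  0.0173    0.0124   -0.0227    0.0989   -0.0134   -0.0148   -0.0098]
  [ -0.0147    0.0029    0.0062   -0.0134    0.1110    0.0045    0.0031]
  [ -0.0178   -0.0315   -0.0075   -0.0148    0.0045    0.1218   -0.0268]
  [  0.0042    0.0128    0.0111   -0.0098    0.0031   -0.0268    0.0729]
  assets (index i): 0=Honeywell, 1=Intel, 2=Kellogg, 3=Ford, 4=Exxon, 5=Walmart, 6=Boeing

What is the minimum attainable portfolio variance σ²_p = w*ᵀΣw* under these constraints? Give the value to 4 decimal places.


0.0167

g=Σ⁻¹μ = [0.7320  0.5226  2.2674  2.8357  0.8334  2.7596  2.6643]
h=Σ⁻¹𝟙 = [9.9058  9.2521  14.4084  16.4258  10.0067  18.5057  17.9141]
a=μᵀg=1.824669  b=𝟙ᵀg=12.615083  c=𝟙ᵀh=96.418652  D=ac−b²=16.791842
λ₁=(c·0.164−b)/D = (96.418652·0.164−12.615083)/16.791842 = 0.190424
λ₂=(a−b·0.164)/D = (1.824669−12.615083·0.164)/16.791842 = -0.014543
w* = 0.190424·g + -0.014543·h:
  w_0 = 0.190424·0.7320 + -0.014543·9.9058 = -0.0047  (Honeywell)
  w_1 = 0.190424·0.5226 + -0.014543·9.2521 = -0.0350  (Intel)
  w_2 = 0.190424·2.2674 + -0.014543·14.4084 = 0.2222  (Kellogg)
  w_3 = 0.190424·2.8357 + -0.014543·16.4258 = 0.3011  (Ford)
  w_4 = 0.190424·0.8334 + -0.014543·10.0067 = 0.0132  (Exxon)
  w_5 = 0.190424·2.7596 + -0.014543·18.5057 = 0.2564  (Walmart)
  w_6 = 0.190424·2.6643 + -0.014543·17.9141 = 0.2468  (Boeing)
Σw_i=1.0000  μᵀw=0.1640
σ²=wᵀΣw=λ₁·μ_p+λ₂ = 0.190424·0.164 + -0.014543 = 0.016687 ≈ 0.0167


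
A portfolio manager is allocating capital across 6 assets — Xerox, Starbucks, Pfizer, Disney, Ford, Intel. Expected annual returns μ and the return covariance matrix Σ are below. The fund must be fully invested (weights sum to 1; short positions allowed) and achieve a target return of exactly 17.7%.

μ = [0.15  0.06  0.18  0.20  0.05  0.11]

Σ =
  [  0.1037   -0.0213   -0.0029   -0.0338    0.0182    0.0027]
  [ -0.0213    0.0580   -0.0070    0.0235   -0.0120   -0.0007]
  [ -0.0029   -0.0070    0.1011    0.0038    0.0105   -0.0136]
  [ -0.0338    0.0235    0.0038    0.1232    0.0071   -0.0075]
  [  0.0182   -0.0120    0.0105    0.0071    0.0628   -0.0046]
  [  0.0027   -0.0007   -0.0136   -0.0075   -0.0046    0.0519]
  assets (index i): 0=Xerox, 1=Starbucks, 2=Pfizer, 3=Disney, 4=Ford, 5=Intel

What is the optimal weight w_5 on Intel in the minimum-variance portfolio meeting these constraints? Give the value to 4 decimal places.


0.2778

g=Σ⁻¹μ = [2.4183  1.3527  2.2598  2.1392  -0.0528  2.9085]
h=Σ⁻¹𝟙 = [14.1969  24.4580  13.4694  7.5669  15.1938  24.8288]
a=μᵀg=1.595813  b=𝟙ᵀg=11.025756  c=𝟙ᵀh=99.713839  D=ac−b²=37.557374
λ₁=(c·0.177−b)/D = (99.713839·0.177−11.025756)/37.557374 = 0.176359
λ₂=(a−b·0.177)/D = (1.595813−11.025756·0.177)/37.557374 = -0.009472
w* = 0.176359·g + -0.009472·h:
  w_0 = 0.176359·2.4183 + -0.009472·14.1969 = 0.2920  (Xerox)
  w_1 = 0.176359·1.3527 + -0.009472·24.4580 = 0.0069  (Starbucks)
  w_2 = 0.176359·2.2598 + -0.009472·13.4694 = 0.2710  (Pfizer)
  w_3 = 0.176359·2.1392 + -0.009472·7.5669 = 0.3056  (Disney)
  w_4 = 0.176359·-0.0528 + -0.009472·15.1938 = -0.1532  (Ford)
  w_5 = 0.176359·2.9085 + -0.009472·24.8288 = 0.2778  (Intel)
Σw_i=1.0000  μᵀw=0.1770
σ²=wᵀΣw=λ₁·μ_p+λ₂ = 0.176359·0.177 + -0.009472 = 0.021744 ≈ 0.0217


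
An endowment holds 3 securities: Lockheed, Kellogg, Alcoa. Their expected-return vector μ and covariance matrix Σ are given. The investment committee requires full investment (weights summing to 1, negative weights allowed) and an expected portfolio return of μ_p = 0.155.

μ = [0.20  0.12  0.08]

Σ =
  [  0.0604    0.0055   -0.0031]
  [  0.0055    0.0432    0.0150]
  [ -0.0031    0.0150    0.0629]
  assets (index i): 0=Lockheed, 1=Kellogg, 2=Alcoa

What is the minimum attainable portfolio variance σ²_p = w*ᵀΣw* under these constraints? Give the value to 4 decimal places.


0.0251

g=Σ⁻¹μ = [3.1731  2.0474  0.9400]
h=Σ⁻¹𝟙 = [15.6817  16.7500  12.6767]
a=μᵀg=0.955502  b=𝟙ᵀg=6.160469  c=𝟙ᵀh=45.108358  D=ac−b²=5.149747
λ₁=(c·0.155−b)/D = (45.108358·0.155−6.160469)/5.149747 = 0.161431
λ₂=(a−b·0.155)/D = (0.955502−6.160469·0.155)/5.149747 = 0.000122
w* = 0.161431·g + 0.000122·h:
  w_0 = 0.161431·3.1731 + 0.000122·15.6817 = 0.5141  (Lockheed)
  w_1 = 0.161431·2.0474 + 0.000122·16.7500 = 0.3326  (Kellogg)
  w_2 = 0.161431·0.9400 + 0.000122·12.6767 = 0.1533  (Alcoa)
Σw_i=1.0000  μᵀw=0.1550
σ²=wᵀΣw=λ₁·μ_p+λ₂ = 0.161431·0.155 + 0.000122 = 0.025144 ≈ 0.0251
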